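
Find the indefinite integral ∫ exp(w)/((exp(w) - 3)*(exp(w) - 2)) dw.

log(exp(w) - 3) - log(exp(w) - 2) + C

Let u = e^w, du = e^w dw.
The integral becomes ∫ du/((u-3)(u-2)); decompose into partial fractions.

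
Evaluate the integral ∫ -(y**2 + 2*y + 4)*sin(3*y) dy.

y**2*cos(3*y)/3 - 2*y*sin(3*y)/9 + 2*y*cos(3*y)/3 - 2*sin(3*y)/9 + 34*cos(3*y)/27 + C

Use integration by parts with u = y**2 + 2*y + 4, dv = -sin(3*y) dy, so v = cos(3*y)/3.
Apply parts 2 times (tabular method): alternate signs, differentiate u down to 0, integrate dv up.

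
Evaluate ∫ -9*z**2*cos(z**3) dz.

-3*sin(z**3) + C

Let u = z**3, so du = (3*z**2) dz.
Rewriting, the integral becomes -3·∫ cos(u) du = -3·sin(u).
Substituting back, u = z**3.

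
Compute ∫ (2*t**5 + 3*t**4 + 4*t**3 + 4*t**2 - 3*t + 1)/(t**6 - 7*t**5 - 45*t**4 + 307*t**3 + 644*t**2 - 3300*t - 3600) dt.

-8640307*log(t - 6)/592900 + 8711*log(t - 5)/540 - 5*log(t + 1)/3528 - 1459*log(t + 4)/2700 + 4759*log(t + 5)/4840 - 20431/(770*t - 4620) + C

Factor the denominator: (t - 6)**2*(t - 5)*(t + 1)*(t + 4)*(t + 5).
Partial-fraction decomposition: 4759/(4840*(t + 5)) - 1459/(2700*(t + 4)) - 5/(3528*(t + 1)) + 8711/(540*(t - 5)) - 8640307/(592900*(t - 6)) + 20431/(770*(t - 6)**2).
Integrate each term; A/(t−a) gives A·log|t−a|; A/(t−a)² gives −A/(t−a).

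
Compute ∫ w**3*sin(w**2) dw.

Let u = w², du = 2w dw; rewrite as (1/2)∫ u^1·sin(1u) du.
Now integrate by parts 1 time.

-w**2*cos(w**2)/2 + sin(w**2)/2 + C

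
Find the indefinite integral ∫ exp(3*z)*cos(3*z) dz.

Let I denote the integral. Integrate by parts with u = cos(3*z), dv = exp(3*z) dz, so v = exp(3*z)/3: I = exp(3*z)*cos(3*z)/3 + ∫ exp(3*z)*sin(3*z) dz.
Apply parts again with u = sin(3*z), dv = exp(3*z) dz: ∫ exp(3*z)*sin(3*z) dz = exp(3*z)*sin(3*z)/3 − I. Substituting back brings back I: I = exp(3*z)*sin(3*z)/3 + exp(3*z)*cos(3*z)/3 − I.
Solving for I: (1 + 1)·I equals the remaining terms, so I = (1/2)·(exp(3*z)*sin(3*z)/3 + exp(3*z)*cos(3*z)/3).

exp(3*z)*sin(3*z)/6 + exp(3*z)*cos(3*z)/6 + C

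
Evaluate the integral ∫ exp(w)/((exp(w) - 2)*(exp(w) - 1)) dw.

Let u = e^w, du = e^w dw.
The integral becomes ∫ du/((u-2)(u-1)); decompose into partial fractions.

log(exp(w) - 2) - log(exp(w) - 1) + C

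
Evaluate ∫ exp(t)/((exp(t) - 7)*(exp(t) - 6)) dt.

Let u = e^t, du = e^t dt.
The integral becomes ∫ du/((u-7)(u-6)); decompose into partial fractions.

log(exp(t) - 7) - log(exp(t) - 6) + C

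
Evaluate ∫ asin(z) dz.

Use integration by parts with u = arcsin(z), dv = dz.
Then du = 1/sqrt(-z**2 + 1) dz.

z*asin(z) + sqrt(-z**2 + 1) + C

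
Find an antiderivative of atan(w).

Use integration by parts with u = arctan(w), dv = dw.
Then du = 1/(w**2 + 1) dw.

w*atan(w) - log(w**2 + 1)/2 + C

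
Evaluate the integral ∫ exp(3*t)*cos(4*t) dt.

4*exp(3*t)*sin(4*t)/25 + 3*exp(3*t)*cos(4*t)/25 + C

Let I denote the integral. Integrate by parts with u = cos(4*t), dv = exp(3*t) dt, so v = exp(3*t)/3: I = exp(3*t)*cos(4*t)/3 + (4/3)·∫ exp(3*t)*sin(4*t) dt.
Apply parts again with u = sin(4*t), dv = exp(3*t) dt: ∫ exp(3*t)*sin(4*t) dt = exp(3*t)*sin(4*t)/3 − (4/3)·I. Substituting back brings back I: I = 4*exp(3*t)*sin(4*t)/9 + exp(3*t)*cos(4*t)/3 − (16/9)·I.
Solving for I: (1 + 16/9)·I equals the remaining terms, so I = (9/25)·(4*exp(3*t)*sin(4*t)/9 + exp(3*t)*cos(4*t)/3).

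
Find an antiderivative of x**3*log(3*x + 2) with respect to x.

Use integration by parts with u = log(3*x + 2), dv = x**3 dx.
Then du = 3/(3*x + 2) dx and v = x**4/4.

x**4*log(3*x + 2)/4 - x**4/16 + x**3/18 - x**2/18 + 2*x/27 - 4*log(3*x + 2)/81 + C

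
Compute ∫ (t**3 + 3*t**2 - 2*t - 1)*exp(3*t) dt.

(9*t**3 + 18*t**2 - 30*t + 1)*exp(3*t)/27 + C

Use integration by parts with u = t**3 + 3*t**2 - 2*t - 1, dv = exp(3*t) dt, so v = exp(3*t)/3.
Apply parts 3 times (tabular method): alternate signs, differentiate u down to 0, integrate dv up.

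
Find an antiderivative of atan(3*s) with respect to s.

Use integration by parts with u = arctan(3*s), dv = ds.
Then du = 3/(9*s**2 + 1) ds.

s*atan(3*s) - log(9*s**2 + 1)/6 + C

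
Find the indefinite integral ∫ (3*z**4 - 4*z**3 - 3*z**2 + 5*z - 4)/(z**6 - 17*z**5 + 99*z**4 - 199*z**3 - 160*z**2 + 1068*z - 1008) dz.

Factor the denominator: (z - 7)*(z - 4)*(z - 3)**2*(z - 2)*(z + 2).
Partial-fraction decomposition: -1/(100*(z + 2)) + 1/(4*(z - 2)) + 4179/(400*(z - 3)) + 119/(20*(z - 3)**2) - 40/(3*(z - 4)) + 127/(48*(z - 7)).
Integrate each term; A/(z−a) gives A·log|z−a|; A/(z−a)² gives −A/(z−a).

127*log(z - 7)/48 - 40*log(z - 4)/3 + 4179*log(z - 3)/400 + log(z - 2)/4 - log(z + 2)/100 - 119/(20*z - 60) + C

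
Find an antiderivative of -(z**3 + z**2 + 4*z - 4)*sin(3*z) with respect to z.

z**3*cos(3*z)/3 - z**2*sin(3*z)/3 + z**2*cos(3*z)/3 - 2*z*sin(3*z)/9 + 10*z*cos(3*z)/9 - 10*sin(3*z)/27 - 38*cos(3*z)/27 + C

Use integration by parts with u = z**3 + z**2 + 4*z - 4, dv = -sin(3*z) dz, so v = cos(3*z)/3.
Apply parts 3 times (tabular method): alternate signs, differentiate u down to 0, integrate dv up.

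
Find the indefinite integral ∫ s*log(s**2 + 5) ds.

Let u = s**2 + 5, so du = (2*s) ds.
The integral becomes (1/2)·∫ log(u) du; integrate by parts with u′=log(u), dv′=du.

s**2*log(s**2 + 5)/2 - s**2/2 + 5*log(s**2 + 5)/2 + C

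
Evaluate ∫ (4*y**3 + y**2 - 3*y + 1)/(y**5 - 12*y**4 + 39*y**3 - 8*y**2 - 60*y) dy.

Factor the denominator: y*(y - 6)*(y - 5)*(y - 2)*(y + 1).
Partial-fraction decomposition: 1/(126*(y + 1)) + 31/(72*(y - 2)) - 511/(90*(y - 5)) + 883/(168*(y - 6)) - 1/(60*y).
Integrate each term: A/(y−a) contributes A·log|y−a|.

-log(y)/60 + 883*log(y - 6)/168 - 511*log(y - 5)/90 + 31*log(y - 2)/72 + log(y + 1)/126 + C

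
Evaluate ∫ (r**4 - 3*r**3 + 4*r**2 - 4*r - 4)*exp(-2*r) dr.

Use integration by parts with u = r**4 - 3*r**3 + 4*r**2 - 4*r - 4, dv = exp(-2*r) dr, so v = -exp(-2*r)/2.
Apply parts 4 times (tabular method): alternate signs, differentiate u down to 0, integrate dv up.

(-4*r**4 + 4*r**3 - 10*r**2 + 6*r + 19)*exp(-2*r)/8 + C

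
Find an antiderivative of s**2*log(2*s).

s**3*(log(s) + log(2))/3 - s**3/9 + C

Use integration by parts with u = log(2*s), dv = s**2 ds.
Then du = 1/s ds and v = s**3/3.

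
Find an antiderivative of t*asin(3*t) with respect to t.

Use integration by parts with u = arcsin(3*t), dv = t dt.
Then du = 3/sqrt(-9*t**2 + 1) dt.

t**2*asin(3*t)/2 + t*sqrt(-9*t**2 + 1)/12 - asin(3*t)/36 + C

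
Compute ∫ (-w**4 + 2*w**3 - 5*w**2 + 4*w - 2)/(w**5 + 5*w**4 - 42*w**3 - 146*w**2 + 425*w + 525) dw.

-241*log(w - 5)/720 + 31*log(w - 3)/320 - 7*log(w + 1)/288 + 511*log(w + 5)/320 - 1681*log(w + 7)/720 + C

Factor the denominator: (w - 5)*(w - 3)*(w + 1)*(w + 5)*(w + 7).
Partial-fraction decomposition: -1681/(720*(w + 7)) + 511/(320*(w + 5)) - 7/(288*(w + 1)) + 31/(320*(w - 3)) - 241/(720*(w - 5)).
Integrate each term: A/(w−a) contributes A·log|w−a|.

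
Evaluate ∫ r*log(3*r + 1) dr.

r**2*log(3*r + 1)/2 - r**2/4 + r/6 - log(3*r + 1)/18 + C

Use integration by parts with u = log(3*r + 1), dv = r dr.
Then du = 3/(3*r + 1) dr and v = r**2/2.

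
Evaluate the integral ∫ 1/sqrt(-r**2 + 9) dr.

asin(r/3) + C

Substitute r = 3·sin(θ), so dr = 3·cos(θ) dθ and the radical becomes sqrt(-r**2 + 9) = 3·cos(θ) by the Pythagorean identity.
Integrate the resulting trig expression in θ, then back-substitute θ = asin(r/3), sin(θ) = r/3, cos(θ) = sqrt(-r**2 + 9)/3 (absorbing any constant into C).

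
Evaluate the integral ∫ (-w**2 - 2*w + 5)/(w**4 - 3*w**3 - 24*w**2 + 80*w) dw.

Factor the denominator: w*(w - 4)**2*(w + 5).
Partial-fraction decomposition: 2/(81*(w + 5)) - 113/(1296*(w - 4)) - 19/(36*(w - 4)**2) + 1/(16*w).
Integrate each term; A/(w−a) gives A·log|w−a|; A/(w−a)² gives −A/(w−a).

log(w)/16 - 113*log(w - 4)/1296 + 2*log(w + 5)/81 + 19/(36*w - 144) + C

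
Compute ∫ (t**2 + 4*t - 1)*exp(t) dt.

Use integration by parts with u = t**2 + 4*t - 1, dv = exp(t) dt, so v = exp(t).
Apply parts 2 times (tabular method): alternate signs, differentiate u down to 0, integrate dv up.

(t**2 + 2*t - 3)*exp(t) + C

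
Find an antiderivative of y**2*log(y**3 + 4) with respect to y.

y**3*log(y**3 + 4)/3 - y**3/3 + 4*log(y**3 + 4)/3 + C

Let u = y**3 + 4, so du = (3*y**2) dy.
The integral becomes (1/3)·∫ log(u) du; integrate by parts with u′=log(u), dv′=du.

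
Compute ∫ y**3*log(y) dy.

Use integration by parts with u = log(y), dv = y**3 dy.
Then du = 1/y dy and v = y**4/4.

y**4*log(y)/4 - y**4/16 + C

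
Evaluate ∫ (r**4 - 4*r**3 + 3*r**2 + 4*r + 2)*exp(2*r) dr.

(r**4 - 6*r**3 + 12*r**2 - 8*r + 6)*exp(2*r)/2 + C

Use integration by parts with u = r**4 - 4*r**3 + 3*r**2 + 4*r + 2, dv = exp(2*r) dr, so v = exp(2*r)/2.
Apply parts 4 times (tabular method): alternate signs, differentiate u down to 0, integrate dv up.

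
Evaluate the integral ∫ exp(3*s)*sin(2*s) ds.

Let I denote the integral. Integrate by parts with u = sin(2*s), dv = exp(3*s) ds, so v = exp(3*s)/3: I = exp(3*s)*sin(2*s)/3 − (2/3)·∫ exp(3*s)*cos(2*s) ds.
Apply parts again with u = cos(2*s), dv = exp(3*s) ds: ∫ exp(3*s)*cos(2*s) ds = exp(3*s)*cos(2*s)/3 + (2/3)·I. Substituting back brings back I: I = exp(3*s)*sin(2*s)/3 - 2*exp(3*s)*cos(2*s)/9 − (4/9)·I.
Solving for I: (1 + 4/9)·I equals the remaining terms, so I = (9/13)·(exp(3*s)*sin(2*s)/3 - 2*exp(3*s)*cos(2*s)/9).

3*exp(3*s)*sin(2*s)/13 - 2*exp(3*s)*cos(2*s)/13 + C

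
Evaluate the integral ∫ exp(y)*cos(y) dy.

exp(y)*sin(y)/2 + exp(y)*cos(y)/2 + C

Let I denote the integral. Integrate by parts with u = cos(y), dv = exp(y) dy, so v = exp(y): I = exp(y)*cos(y) + ∫ exp(y)*sin(y) dy.
Apply parts again with u = sin(y), dv = exp(y) dy: ∫ exp(y)*sin(y) dy = exp(y)*sin(y) − I. Substituting back brings back I: I = exp(y)*sin(y) + exp(y)*cos(y) − I.
Solving for I: (1 + 1)·I equals the remaining terms, so I = (1/2)·(exp(y)*sin(y) + exp(y)*cos(y)).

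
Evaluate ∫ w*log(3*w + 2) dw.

Use integration by parts with u = log(3*w + 2), dv = w dw.
Then du = 3/(3*w + 2) dw and v = w**2/2.

w**2*log(3*w + 2)/2 - w**2/4 + w/3 - 2*log(3*w + 2)/9 + C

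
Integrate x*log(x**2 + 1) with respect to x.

Let u = x**2 + 1, so du = (2*x) dx.
The integral becomes (1/2)·∫ log(u) du; integrate by parts with u′=log(u), dv′=du.

x**2*log(x**2 + 1)/2 - x**2/2 + log(x**2 + 1)/2 + C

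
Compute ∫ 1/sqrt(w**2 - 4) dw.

Substitute w = 2·sec(θ), so dw = 2·sec(θ)*tan(θ) dθ and the radical becomes sqrt(w**2 - 4) = 2·tan(θ) by the Pythagorean identity.
Integrate the resulting trig expression in θ, then back-substitute sec(θ) = w/2, tan(θ) = sqrt(w**2 - 4)/2 (absorbing any constant into C).

log(w + sqrt(w**2 - 4)) + C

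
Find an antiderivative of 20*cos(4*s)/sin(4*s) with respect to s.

5*log(sin(4*s)) + C

Let u = sin(4*s), so du = (4*cos(4*s)) ds.
Rewriting, the integral becomes 5·∫ 1/u du = 5·log(u).
Substituting back, u = sin(4*s).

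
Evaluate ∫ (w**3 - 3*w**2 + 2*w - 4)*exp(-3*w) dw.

(-9*w**3 + 18*w**2 - 6*w + 34)*exp(-3*w)/27 + C

Use integration by parts with u = w**3 - 3*w**2 + 2*w - 4, dv = exp(-3*w) dw, so v = -exp(-3*w)/3.
Apply parts 3 times (tabular method): alternate signs, differentiate u down to 0, integrate dv up.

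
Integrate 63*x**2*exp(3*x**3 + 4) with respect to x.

Let u = 3*x**3 + 4, so du = (9*x**2) dx.
Rewriting, the integral becomes 7·∫ e^u du = 7·e^u.
Substituting back, u = 3*x**3 + 4.

7*exp(3*x**3 + 4) + C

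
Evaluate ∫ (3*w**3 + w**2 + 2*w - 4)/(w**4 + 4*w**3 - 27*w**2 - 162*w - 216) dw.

Factor the denominator: (w - 6)*(w + 3)**2*(w + 4).
Partial-fraction decomposition: 94/(5*(w + 4)) - 1349/(81*(w + 3)) + 82/(9*(w + 3)**2) + 346/(405*(w - 6)).
Integrate each term; A/(w−a) gives A·log|w−a|; A/(w−a)² gives −A/(w−a).

346*log(w - 6)/405 - 1349*log(w + 3)/81 + 94*log(w + 4)/5 - 82/(9*w + 27) + C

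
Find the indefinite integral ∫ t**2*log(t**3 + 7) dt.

Let u = t**3 + 7, so du = (3*t**2) dt.
The integral becomes (1/3)·∫ log(u) du; integrate by parts with u′=log(u), dv′=du.

t**3*log(t**3 + 7)/3 - t**3/3 + 7*log(t**3 + 7)/3 + C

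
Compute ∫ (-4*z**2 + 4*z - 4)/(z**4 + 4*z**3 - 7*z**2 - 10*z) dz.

Factor the denominator: z*(z - 2)*(z + 1)*(z + 5).
Partial-fraction decomposition: 31/(35*(z + 5)) - 1/(z + 1) - 2/(7*(z - 2)) + 2/(5*z).
Integrate each term: A/(z−a) contributes A·log|z−a|.

2*log(z)/5 - 2*log(z - 2)/7 - log(z + 1) + 31*log(z + 5)/35 + C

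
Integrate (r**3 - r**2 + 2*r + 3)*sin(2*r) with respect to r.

-r**3*cos(2*r)/2 + 3*r**2*sin(2*r)/4 + r**2*cos(2*r)/2 - r*sin(2*r)/2 - r*cos(2*r)/4 + sin(2*r)/8 - 7*cos(2*r)/4 + C

Use integration by parts with u = r**3 - r**2 + 2*r + 3, dv = sin(2*r) dr, so v = -cos(2*r)/2.
Apply parts 3 times (tabular method): alternate signs, differentiate u down to 0, integrate dv up.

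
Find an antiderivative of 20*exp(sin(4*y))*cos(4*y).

5*exp(sin(4*y)) + C

Let u = sin(4*y), so du = (4*cos(4*y)) dy.
Rewriting, the integral becomes 5·∫ e^u du = 5·e^u.
Substituting back, u = sin(4*y).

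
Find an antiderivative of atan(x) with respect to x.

Use integration by parts with u = arctan(x), dv = dx.
Then du = 1/(x**2 + 1) dx.

x*atan(x) - log(x**2 + 1)/2 + C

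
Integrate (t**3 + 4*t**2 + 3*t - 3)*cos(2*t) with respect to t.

Use integration by parts with u = t**3 + 4*t**2 + 3*t - 3, dv = cos(2*t) dt, so v = sin(2*t)/2.
Apply parts 3 times (tabular method): alternate signs, differentiate u down to 0, integrate dv up.

t**3*sin(2*t)/2 + 2*t**2*sin(2*t) + 3*t**2*cos(2*t)/4 + 3*t*sin(2*t)/4 + 2*t*cos(2*t) - 5*sin(2*t)/2 + 3*cos(2*t)/8 + C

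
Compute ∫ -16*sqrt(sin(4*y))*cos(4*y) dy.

-8*sin(4*y)**(3/2)/3 + C

Let u = sin(4*y), so du = (4*cos(4*y)) dy.
Rewriting, the integral becomes -4·∫ √u du = -4·(2/3)u^(3/2).
Substituting back, u = sin(4*y).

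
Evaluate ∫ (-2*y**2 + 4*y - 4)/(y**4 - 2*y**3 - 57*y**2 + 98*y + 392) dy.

Factor the denominator: (y - 7)*(y - 4)*(y + 2)*(y + 7).
Partial-fraction decomposition: 13/(77*(y + 7)) - 2/(27*(y + 2)) + 10/(99*(y - 4)) - 37/(189*(y - 7)).
Integrate each term: A/(y−a) contributes A·log|y−a|.

-37*log(y - 7)/189 + 10*log(y - 4)/99 - 2*log(y + 2)/27 + 13*log(y + 7)/77 + C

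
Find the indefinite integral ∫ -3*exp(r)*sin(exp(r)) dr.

3*cos(exp(r)) + C

Let u = exp(r), so du = (exp(r)) dr.
Rewriting, the integral becomes -3·∫ sin(u) du = -3·-cos(u).
Substituting back, u = exp(r).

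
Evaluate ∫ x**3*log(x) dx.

x**4*log(x)/4 - x**4/16 + C

Use integration by parts with u = log(x), dv = x**3 dx.
Then du = 1/x dx and v = x**4/4.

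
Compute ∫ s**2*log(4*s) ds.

s**3*(log(s) + 2*log(2))/3 - s**3/9 + C

Use integration by parts with u = log(4*s), dv = s**2 ds.
Then du = 1/s ds and v = s**3/3.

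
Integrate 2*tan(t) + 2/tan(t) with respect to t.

Let u = tan(t), so du = (tan(t)**2 + 1) dt.
Rewriting, the integral becomes 2·∫ 1/u du = 2·log(u).
Substituting back, u = tan(t).

2*log(tan(t)) + C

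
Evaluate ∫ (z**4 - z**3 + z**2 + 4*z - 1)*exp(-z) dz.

(-z**4 - 3*z**3 - 10*z**2 - 24*z - 23)*exp(-z) + C

Use integration by parts with u = z**4 - z**3 + z**2 + 4*z - 1, dv = exp(-z) dz, so v = -exp(-z).
Apply parts 4 times (tabular method): alternate signs, differentiate u down to 0, integrate dv up.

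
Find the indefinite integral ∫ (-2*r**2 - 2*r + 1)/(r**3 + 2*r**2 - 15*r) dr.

-log(r)/15 - 23*log(r - 3)/24 - 39*log(r + 5)/40 + C

Factor the denominator: r*(r - 3)*(r + 5).
Partial-fraction decomposition: -39/(40*(r + 5)) - 23/(24*(r - 3)) - 1/(15*r).
Integrate each term: A/(r−a) contributes A·log|r−a|.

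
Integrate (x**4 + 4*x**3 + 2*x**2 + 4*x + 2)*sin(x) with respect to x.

-x**4*cos(x) + 4*x**3*sin(x) - 4*x**3*cos(x) + 12*x**2*sin(x) + 10*x**2*cos(x) - 20*x*sin(x) + 20*x*cos(x) - 20*sin(x) - 22*cos(x) + C

Use integration by parts with u = x**4 + 4*x**3 + 2*x**2 + 4*x + 2, dv = sin(x) dx, so v = -cos(x).
Apply parts 4 times (tabular method): alternate signs, differentiate u down to 0, integrate dv up.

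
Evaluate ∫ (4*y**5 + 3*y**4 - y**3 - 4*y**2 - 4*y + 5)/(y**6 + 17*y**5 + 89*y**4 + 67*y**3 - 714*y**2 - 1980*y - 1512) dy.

229*log(y - 3)/2700 - 1271*log(y + 2)/400 + 721*log(y + 3)/72 - 27115*log(y + 6)/432 + 11969*log(y + 7)/200 - 3/(4*y + 8) + C

Factor the denominator: (y - 3)*(y + 2)**2*(y + 3)*(y + 6)*(y + 7).
Partial-fraction decomposition: 11969/(200*(y + 7)) - 27115/(432*(y + 6)) + 721/(72*(y + 3)) - 1271/(400*(y + 2)) + 3/(4*(y + 2)**2) + 229/(2700*(y - 3)).
Integrate each term; A/(y−a) gives A·log|y−a|; A/(y−a)² gives −A/(y−a).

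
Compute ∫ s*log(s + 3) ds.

Use integration by parts with u = log(s + 3), dv = s ds.
Then du = 1/(s + 3) ds and v = s**2/2.

s**2*log(s + 3)/2 - s**2/4 + 3*s/2 - 9*log(s + 3)/2 + C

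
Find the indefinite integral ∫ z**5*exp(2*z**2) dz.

Let u = z², du = 2z dz; rewrite as (1/2)∫ u^2·exp(2u) du.
Now integrate by parts 2 times.

(2*z**4 - 2*z**2 + 1)*exp(2*z**2)/8 + C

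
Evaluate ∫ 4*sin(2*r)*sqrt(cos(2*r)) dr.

-4*cos(2*r)**(3/2)/3 + C

Let u = cos(2*r), so du = (-2*sin(2*r)) dr.
Rewriting, the integral becomes -2·∫ √u du = -2·(2/3)u^(3/2).
Substituting back, u = cos(2*r).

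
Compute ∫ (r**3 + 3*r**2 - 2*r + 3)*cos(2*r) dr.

Use integration by parts with u = r**3 + 3*r**2 - 2*r + 3, dv = cos(2*r) dr, so v = sin(2*r)/2.
Apply parts 3 times (tabular method): alternate signs, differentiate u down to 0, integrate dv up.

r**3*sin(2*r)/2 + 3*r**2*sin(2*r)/2 + 3*r**2*cos(2*r)/4 - 7*r*sin(2*r)/4 + 3*r*cos(2*r)/2 + 3*sin(2*r)/4 - 7*cos(2*r)/8 + C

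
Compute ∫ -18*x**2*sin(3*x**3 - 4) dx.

2*cos(3*x**3 - 4) + C

Let u = 3*x**3 - 4, so du = (9*x**2) dx.
Rewriting, the integral becomes -2·∫ sin(u) du = -2·-cos(u).
Substituting back, u = 3*x**3 - 4.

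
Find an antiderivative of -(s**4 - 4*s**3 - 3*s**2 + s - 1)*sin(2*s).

s**4*cos(2*s)/2 - s**3*sin(2*s) - 2*s**3*cos(2*s) + 3*s**2*sin(2*s) - 3*s**2*cos(2*s) + 3*s*sin(2*s) + 7*s*cos(2*s)/2 - 7*sin(2*s)/4 + cos(2*s) + C

Use integration by parts with u = s**4 - 4*s**3 - 3*s**2 + s - 1, dv = -sin(2*s) ds, so v = cos(2*s)/2.
Apply parts 4 times (tabular method): alternate signs, differentiate u down to 0, integrate dv up.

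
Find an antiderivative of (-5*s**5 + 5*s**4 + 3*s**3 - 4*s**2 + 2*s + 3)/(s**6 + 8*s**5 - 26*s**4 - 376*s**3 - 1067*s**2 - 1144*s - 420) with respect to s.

-17795*log(s - 7)/22464 + 313*log(s + 1)/1600 - 199*log(s + 2)/108 + 4567*log(s + 5)/144 - 44559*log(s + 6)/1300 + 1/(40*s + 40) + C

Factor the denominator: (s - 7)*(s + 1)**2*(s + 2)*(s + 5)*(s + 6).
Partial-fraction decomposition: -44559/(1300*(s + 6)) + 4567/(144*(s + 5)) - 199/(108*(s + 2)) + 313/(1600*(s + 1)) - 1/(40*(s + 1)**2) - 17795/(22464*(s - 7)).
Integrate each term; A/(s−a) gives A·log|s−a|; A/(s−a)² gives −A/(s−a).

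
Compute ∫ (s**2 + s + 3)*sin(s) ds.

Use integration by parts with u = s**2 + s + 3, dv = sin(s) ds, so v = -cos(s).
Apply parts 2 times (tabular method): alternate signs, differentiate u down to 0, integrate dv up.

-s**2*cos(s) + 2*s*sin(s) - s*cos(s) + sin(s) - cos(s) + C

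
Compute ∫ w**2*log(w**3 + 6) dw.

w**3*log(w**3 + 6)/3 - w**3/3 + 2*log(w**3 + 6) + C

Let u = w**3 + 6, so du = (3*w**2) dw.
The integral becomes (1/3)·∫ log(u) du; integrate by parts with u′=log(u), dv′=du.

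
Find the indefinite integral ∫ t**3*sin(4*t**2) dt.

Let u = t², du = 2t dt; rewrite as (1/2)∫ u^1·sin(4u) du.
Now integrate by parts 1 time.

-t**2*cos(4*t**2)/8 + sin(4*t**2)/32 + C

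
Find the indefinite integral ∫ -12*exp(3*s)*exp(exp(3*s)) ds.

Let u = exp(3*s), so du = (3*exp(3*s)) ds.
Rewriting, the integral becomes -4·∫ e^u du = -4·e^u.
Substituting back, u = exp(3*s).

-4*exp(exp(3*s)) + C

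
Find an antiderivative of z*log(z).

Use integration by parts with u = log(z), dv = z dz.
Then du = 1/z dz and v = z**2/2.

z**2*log(z)/2 - z**2/4 + C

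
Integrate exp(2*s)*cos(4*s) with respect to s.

exp(2*s)*sin(4*s)/5 + exp(2*s)*cos(4*s)/10 + C

Let I denote the integral. Integrate by parts with u = cos(4*s), dv = exp(2*s) ds, so v = exp(2*s)/2: I = exp(2*s)*cos(4*s)/2 + 2·∫ exp(2*s)*sin(4*s) ds.
Apply parts again with u = sin(4*s), dv = exp(2*s) ds: ∫ exp(2*s)*sin(4*s) ds = exp(2*s)*sin(4*s)/2 − 2·I. Substituting back brings back I: I = exp(2*s)*sin(4*s) + exp(2*s)*cos(4*s)/2 − 4·I.
Solving for I: (1 + 4)·I equals the remaining terms, so I = (1/5)·(exp(2*s)*sin(4*s) + exp(2*s)*cos(4*s)/2).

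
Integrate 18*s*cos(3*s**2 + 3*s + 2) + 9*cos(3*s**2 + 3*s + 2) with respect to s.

Let u = 3*s**2 + 3*s + 2, so du = (6*s + 3) ds.
Rewriting, the integral becomes 3·∫ cos(u) du = 3·sin(u).
Substituting back, u = 3*s**2 + 3*s + 2.

3*sin(3*s**2 + 3*s + 2) + C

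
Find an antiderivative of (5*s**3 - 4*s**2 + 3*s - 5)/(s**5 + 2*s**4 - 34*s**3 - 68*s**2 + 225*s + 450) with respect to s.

Factor the denominator: (s - 5)*(s - 3)*(s + 2)*(s + 3)*(s + 5).
Partial-fraction decomposition: -149/(96*(s + 5)) + 185/(96*(s + 3)) - 67/(105*(s + 2)) - 103/(480*(s - 3)) + 107/(224*(s - 5)).
Integrate each term: A/(s−a) contributes A·log|s−a|.

107*log(s - 5)/224 - 103*log(s - 3)/480 - 67*log(s + 2)/105 + 185*log(s + 3)/96 - 149*log(s + 5)/96 + C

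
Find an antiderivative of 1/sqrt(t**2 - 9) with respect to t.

log(t + sqrt(t**2 - 9)) + C

Substitute t = 3·sec(θ), so dt = 3·sec(θ)*tan(θ) dθ and the radical becomes sqrt(t**2 - 9) = 3·tan(θ) by the Pythagorean identity.
Integrate the resulting trig expression in θ, then back-substitute sec(θ) = t/3, tan(θ) = sqrt(t**2 - 9)/3 (absorbing any constant into C).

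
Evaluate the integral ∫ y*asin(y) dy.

Use integration by parts with u = arcsin(y), dv = y dy.
Then du = 1/sqrt(-y**2 + 1) dy.

y**2*asin(y)/2 + y*sqrt(-y**2 + 1)/4 - asin(y)/4 + C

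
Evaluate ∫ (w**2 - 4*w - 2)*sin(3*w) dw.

Use integration by parts with u = w**2 - 4*w - 2, dv = sin(3*w) dw, so v = -cos(3*w)/3.
Apply parts 2 times (tabular method): alternate signs, differentiate u down to 0, integrate dv up.

-w**2*cos(3*w)/3 + 2*w*sin(3*w)/9 + 4*w*cos(3*w)/3 - 4*sin(3*w)/9 + 20*cos(3*w)/27 + C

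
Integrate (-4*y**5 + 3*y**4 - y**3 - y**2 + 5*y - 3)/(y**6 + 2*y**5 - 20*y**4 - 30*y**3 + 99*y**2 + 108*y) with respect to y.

-log(y)/36 - 18247*log(y - 3)/14112 + log(y + 1)/96 + 45*log(y + 3)/8 - 4889*log(y + 4)/588 + 251/(168*y - 504) + C

Factor the denominator: y*(y - 3)**2*(y + 1)*(y + 3)*(y + 4).
Partial-fraction decomposition: -4889/(588*(y + 4)) + 45/(8*(y + 3)) + 1/(96*(y + 1)) - 18247/(14112*(y - 3)) - 251/(168*(y - 3)**2) - 1/(36*y).
Integrate each term; A/(y−a) gives A·log|y−a|; A/(y−a)² gives −A/(y−a).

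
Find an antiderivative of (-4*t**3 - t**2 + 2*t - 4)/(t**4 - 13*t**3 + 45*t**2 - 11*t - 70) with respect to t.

Factor the denominator: (t - 7)*(t - 5)*(t - 2)*(t + 1).
Partial-fraction decomposition: 1/(48*(t + 1)) - 4/(5*(t - 2)) + 173/(12*(t - 5)) - 1411/(80*(t - 7)).
Integrate each term: A/(t−a) contributes A·log|t−a|.

-1411*log(t - 7)/80 + 173*log(t - 5)/12 - 4*log(t - 2)/5 + log(t + 1)/48 + C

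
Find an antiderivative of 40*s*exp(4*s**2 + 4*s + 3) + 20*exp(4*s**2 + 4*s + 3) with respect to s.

5*exp(4*s**2 + 4*s + 3) + C

Let u = 4*s**2 + 4*s + 3, so du = (8*s + 4) ds.
Rewriting, the integral becomes 5·∫ e^u du = 5·e^u.
Substituting back, u = 4*s**2 + 4*s + 3.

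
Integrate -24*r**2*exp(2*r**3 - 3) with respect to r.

Let u = 2*r**3 - 3, so du = (6*r**2) dr.
Rewriting, the integral becomes -4·∫ e^u du = -4·e^u.
Substituting back, u = 2*r**3 - 3.

-4*exp(2*r**3 - 3) + C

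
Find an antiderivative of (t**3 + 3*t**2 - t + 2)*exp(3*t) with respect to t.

(9*t**3 + 18*t**2 - 21*t + 25)*exp(3*t)/27 + C

Use integration by parts with u = t**3 + 3*t**2 - t + 2, dv = exp(3*t) dt, so v = exp(3*t)/3.
Apply parts 3 times (tabular method): alternate signs, differentiate u down to 0, integrate dv up.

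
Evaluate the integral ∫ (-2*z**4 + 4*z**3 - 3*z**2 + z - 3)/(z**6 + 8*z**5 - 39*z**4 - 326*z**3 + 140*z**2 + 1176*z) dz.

-log(z)/392 - 47*log(z - 6)/832 + 13*log(z - 2)/2592 + 81*log(z + 2)/1600 + 4387*log(z + 7)/1289925 + 487/(315*z + 2205) + C

Factor the denominator: z*(z - 6)*(z - 2)*(z + 2)*(z + 7)**2.
Partial-fraction decomposition: 4387/(1289925*(z + 7)) - 487/(315*(z + 7)**2) + 81/(1600*(z + 2)) + 13/(2592*(z - 2)) - 47/(832*(z - 6)) - 1/(392*z).
Integrate each term; A/(z−a) gives A·log|z−a|; A/(z−a)² gives −A/(z−a).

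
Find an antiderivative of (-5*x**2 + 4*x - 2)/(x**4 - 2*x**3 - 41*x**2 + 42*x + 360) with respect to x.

Factor the denominator: (x - 6)*(x - 4)*(x + 3)*(x + 5).
Partial-fraction decomposition: 49/(66*(x + 5)) - 59/(126*(x + 3)) + 11/(21*(x - 4)) - 79/(99*(x - 6)).
Integrate each term: A/(x−a) contributes A·log|x−a|.

-79*log(x - 6)/99 + 11*log(x - 4)/21 - 59*log(x + 3)/126 + 49*log(x + 5)/66 + C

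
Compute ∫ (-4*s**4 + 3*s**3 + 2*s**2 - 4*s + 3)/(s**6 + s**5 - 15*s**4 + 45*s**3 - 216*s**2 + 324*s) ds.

log(s)/108 - 13*log(s - 3)/27 + 37*log(s - 2)/208 + 637*log(s + 6)/2160 - log(s**2 + 9)/3510 - 668*atan(s/3)/1755 + C

Factor the denominator: s*(s - 3)*(s - 2)*(s + 6)*(s**2 + 9).
Partial-fraction decomposition: -(s + 2004)/(1755*(s**2 + 9)) + 637/(2160*(s + 6)) + 37/(208*(s - 2)) - 13/(27*(s - 3)) + 1/(108*s).
Integrate each term; A/(s−a) gives A·log|s−a|; the (Bs+D)/(s²+p²) term gives a log and an atan.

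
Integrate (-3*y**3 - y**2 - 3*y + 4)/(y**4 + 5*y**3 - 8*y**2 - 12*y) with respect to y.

-log(y)/3 - 5*log(y - 2)/8 + 3*log(y + 1)/5 - 317*log(y + 6)/120 + C

Factor the denominator: y*(y - 2)*(y + 1)*(y + 6).
Partial-fraction decomposition: -317/(120*(y + 6)) + 3/(5*(y + 1)) - 5/(8*(y - 2)) - 1/(3*y).
Integrate each term: A/(y−a) contributes A·log|y−a|.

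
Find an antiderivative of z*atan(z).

Use integration by parts with u = arctan(z), dv = z dz.
Then du = 1/(z**2 + 1) dz.

z**2*atan(z)/2 - z/2 + atan(z)/2 + C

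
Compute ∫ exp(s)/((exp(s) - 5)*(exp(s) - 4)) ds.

Let u = e^s, du = e^s ds.
The integral becomes ∫ du/((u-4)(u-5)); decompose into partial fractions.

log(exp(s) - 5) - log(exp(s) - 4) + C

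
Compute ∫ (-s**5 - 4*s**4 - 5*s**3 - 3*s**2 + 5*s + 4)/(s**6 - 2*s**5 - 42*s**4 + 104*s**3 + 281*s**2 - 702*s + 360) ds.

-787*log(s - 5)/176 + 1196*log(s - 4)/315 - 793*log(s - 1)/7056 + log(s + 3)/168 - 1769*log(s + 6)/8085 + 1/(84*s - 84) + C

Factor the denominator: (s - 5)*(s - 4)*(s - 1)**2*(s + 3)*(s + 6).
Partial-fraction decomposition: -1769/(8085*(s + 6)) + 1/(168*(s + 3)) - 793/(7056*(s - 1)) - 1/(84*(s - 1)**2) + 1196/(315*(s - 4)) - 787/(176*(s - 5)).
Integrate each term; A/(s−a) gives A·log|s−a|; A/(s−a)² gives −A/(s−a).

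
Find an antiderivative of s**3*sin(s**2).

Let u = s², du = 2s ds; rewrite as (1/2)∫ u^1·sin(1u) du.
Now integrate by parts 1 time.

-s**2*cos(s**2)/2 + sin(s**2)/2 + C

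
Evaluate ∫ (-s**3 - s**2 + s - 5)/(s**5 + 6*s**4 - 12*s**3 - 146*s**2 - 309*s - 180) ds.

Factor the denominator: (s - 5)*(s + 1)*(s + 3)**2*(s + 4).
Partial-fraction decomposition: 13/(9*(s + 4)) - 95/(64*(s + 3)) + 5/(8*(s + 3)**2) + 1/(12*(s + 1)) - 25/(576*(s - 5)).
Integrate each term; A/(s−a) gives A·log|s−a|; A/(s−a)² gives −A/(s−a).

-25*log(s - 5)/576 + log(s + 1)/12 - 95*log(s + 3)/64 + 13*log(s + 4)/9 - 5/(8*s + 24) + C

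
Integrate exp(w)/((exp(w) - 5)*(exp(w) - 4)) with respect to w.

log(exp(w) - 5) - log(exp(w) - 4) + C

Let u = e^w, du = e^w dw.
The integral becomes ∫ du/((u-4)(u-5)); decompose into partial fractions.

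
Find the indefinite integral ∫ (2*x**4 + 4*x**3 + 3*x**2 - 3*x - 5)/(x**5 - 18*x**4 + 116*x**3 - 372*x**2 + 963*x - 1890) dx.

Factor the denominator: (x - 7)*(x - 6)*(x - 5)*(x**2 + 9).
Partial-fraction decomposition: -13*(418*x + 1563)/(44370*(x**2 + 9)) + 1805/(68*(x - 5)) - 3541/(45*(x - 6)) + 6295/(116*(x - 7)).
Integrate each term; A/(x−a) gives A·log|x−a|; the (Bx+D)/(x²+p²) term gives a log and an atan.

6295*log(x - 7)/116 - 3541*log(x - 6)/45 + 1805*log(x - 5)/68 - 2717*log(x**2 + 9)/44370 - 6773*atan(x/3)/44370 + C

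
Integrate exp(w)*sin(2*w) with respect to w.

exp(w)*sin(2*w)/5 - 2*exp(w)*cos(2*w)/5 + C

Let I denote the integral. Integrate by parts with u = sin(2*w), dv = exp(w) dw, so v = exp(w): I = exp(w)*sin(2*w) − 2·∫ exp(w)*cos(2*w) dw.
Apply parts again with u = cos(2*w), dv = exp(w) dw: ∫ exp(w)*cos(2*w) dw = exp(w)*cos(2*w) + 2·I. Substituting back brings back I: I = exp(w)*sin(2*w) - 2*exp(w)*cos(2*w) − 4·I.
Solving for I: (1 + 4)·I equals the remaining terms, so I = (1/5)·(exp(w)*sin(2*w) - 2*exp(w)*cos(2*w)).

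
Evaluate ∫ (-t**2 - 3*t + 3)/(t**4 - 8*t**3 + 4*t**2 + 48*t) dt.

Factor the denominator: t*(t - 6)*(t - 4)*(t + 2).
Partial-fraction decomposition: -5/(96*(t + 2)) + 25/(48*(t - 4)) - 17/(32*(t - 6)) + 1/(16*t).
Integrate each term: A/(t−a) contributes A·log|t−a|.

log(t)/16 - 17*log(t - 6)/32 + 25*log(t - 4)/48 - 5*log(t + 2)/96 + C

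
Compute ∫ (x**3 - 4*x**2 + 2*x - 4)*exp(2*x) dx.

Use integration by parts with u = x**3 - 4*x**2 + 2*x - 4, dv = exp(2*x) dx, so v = exp(2*x)/2.
Apply parts 3 times (tabular method): alternate signs, differentiate u down to 0, integrate dv up.

(4*x**3 - 22*x**2 + 30*x - 31)*exp(2*x)/8 + C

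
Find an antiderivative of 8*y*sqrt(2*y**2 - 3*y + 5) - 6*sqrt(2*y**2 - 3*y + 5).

4*(2*y**2 - 3*y + 5)**(3/2)/3 + C

Let u = 2*y**2 - 3*y + 5, so du = (4*y - 3) dy.
Rewriting, the integral becomes 2·∫ √u du = 2·(2/3)u^(3/2).
Substituting back, u = 2*y**2 - 3*y + 5.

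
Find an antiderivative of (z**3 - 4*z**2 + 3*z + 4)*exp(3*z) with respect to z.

Use integration by parts with u = z**3 - 4*z**2 + 3*z + 4, dv = exp(3*z) dz, so v = exp(3*z)/3.
Apply parts 3 times (tabular method): alternate signs, differentiate u down to 0, integrate dv up.

(9*z**3 - 45*z**2 + 57*z + 17)*exp(3*z)/27 + C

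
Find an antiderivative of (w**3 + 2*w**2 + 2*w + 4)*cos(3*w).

w**3*sin(3*w)/3 + 2*w**2*sin(3*w)/3 + w**2*cos(3*w)/3 + 4*w*sin(3*w)/9 + 4*w*cos(3*w)/9 + 32*sin(3*w)/27 + 4*cos(3*w)/27 + C

Use integration by parts with u = w**3 + 2*w**2 + 2*w + 4, dv = cos(3*w) dw, so v = sin(3*w)/3.
Apply parts 3 times (tabular method): alternate signs, differentiate u down to 0, integrate dv up.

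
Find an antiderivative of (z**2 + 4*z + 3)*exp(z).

(z**2 + 2*z + 1)*exp(z) + C

Use integration by parts with u = z**2 + 4*z + 3, dv = exp(z) dz, so v = exp(z).
Apply parts 2 times (tabular method): alternate signs, differentiate u down to 0, integrate dv up.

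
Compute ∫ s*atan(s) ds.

s**2*atan(s)/2 - s/2 + atan(s)/2 + C

Use integration by parts with u = arctan(s), dv = s ds.
Then du = 1/(s**2 + 1) ds.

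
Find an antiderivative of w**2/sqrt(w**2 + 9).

w*sqrt(w**2 + 9)/2 - 9*log(w + sqrt(w**2 + 9))/2 + C

Substitute w = 3·tan(θ), so dw = 3·sec(θ)^2 dθ and the radical becomes sqrt(w**2 + 9) = 3·sec(θ) by the Pythagorean identity.
Integrate the resulting trig expression in θ, then back-substitute tan(θ) = w/3, sec(θ) = sqrt(w**2 + 9)/3 (absorbing any constant into C).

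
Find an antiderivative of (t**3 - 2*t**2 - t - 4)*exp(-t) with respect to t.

(-t**3 - t**2 - t + 3)*exp(-t) + C

Use integration by parts with u = t**3 - 2*t**2 - t - 4, dv = exp(-t) dt, so v = -exp(-t).
Apply parts 3 times (tabular method): alternate signs, differentiate u down to 0, integrate dv up.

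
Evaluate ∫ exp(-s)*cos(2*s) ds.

Let I denote the integral. Integrate by parts with u = cos(2*s), dv = exp(-s) ds, so v = -exp(-s): I = -exp(-s)*cos(2*s) − 2·∫ exp(-s)*sin(2*s) ds.
Apply parts again with u = sin(2*s), dv = exp(-s) ds: ∫ exp(-s)*sin(2*s) ds = -exp(-s)*sin(2*s) + 2·I. Substituting back brings back I: I = 2*exp(-s)*sin(2*s) - exp(-s)*cos(2*s) − 4·I.
Solving for I: (1 + 4)·I equals the remaining terms, so I = (1/5)·(2*exp(-s)*sin(2*s) - exp(-s)*cos(2*s)).

2*exp(-s)*sin(2*s)/5 - exp(-s)*cos(2*s)/5 + C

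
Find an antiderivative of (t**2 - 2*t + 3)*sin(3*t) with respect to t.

-t**2*cos(3*t)/3 + 2*t*sin(3*t)/9 + 2*t*cos(3*t)/3 - 2*sin(3*t)/9 - 25*cos(3*t)/27 + C

Use integration by parts with u = t**2 - 2*t + 3, dv = sin(3*t) dt, so v = -cos(3*t)/3.
Apply parts 2 times (tabular method): alternate signs, differentiate u down to 0, integrate dv up.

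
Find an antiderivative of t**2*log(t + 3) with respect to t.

t**3*log(t + 3)/3 - t**3/9 + t**2/2 - 3*t + 9*log(t + 3) + C

Use integration by parts with u = log(t + 3), dv = t**2 dt.
Then du = 1/(t + 3) dt and v = t**3/3.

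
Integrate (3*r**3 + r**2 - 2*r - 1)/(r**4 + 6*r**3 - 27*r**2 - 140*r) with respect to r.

Factor the denominator: r*(r - 5)*(r + 4)*(r + 7).
Partial-fraction decomposition: 967/(252*(r + 7)) - 169/(108*(r + 4)) + 389/(540*(r - 5)) + 1/(140*r).
Integrate each term: A/(r−a) contributes A·log|r−a|.

log(r)/140 + 389*log(r - 5)/540 - 169*log(r + 4)/108 + 967*log(r + 7)/252 + C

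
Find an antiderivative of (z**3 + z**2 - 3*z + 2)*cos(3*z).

z**3*sin(3*z)/3 + z**2*sin(3*z)/3 + z**2*cos(3*z)/3 - 11*z*sin(3*z)/9 + 2*z*cos(3*z)/9 + 16*sin(3*z)/27 - 11*cos(3*z)/27 + C

Use integration by parts with u = z**3 + z**2 - 3*z + 2, dv = cos(3*z) dz, so v = sin(3*z)/3.
Apply parts 3 times (tabular method): alternate signs, differentiate u down to 0, integrate dv up.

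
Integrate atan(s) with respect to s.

Use integration by parts with u = arctan(s), dv = ds.
Then du = 1/(s**2 + 1) ds.

s*atan(s) - log(s**2 + 1)/2 + C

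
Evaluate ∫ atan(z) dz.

z*atan(z) - log(z**2 + 1)/2 + C

Use integration by parts with u = arctan(z), dv = dz.
Then du = 1/(z**2 + 1) dz.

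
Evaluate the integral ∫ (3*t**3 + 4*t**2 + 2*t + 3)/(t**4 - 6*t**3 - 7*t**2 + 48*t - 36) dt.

269*log(t - 6)/60 - 47*log(t - 2)/20 + 3*log(t - 1)/5 + 4*log(t + 3)/15 + C

Factor the denominator: (t - 6)*(t - 2)*(t - 1)*(t + 3).
Partial-fraction decomposition: 4/(15*(t + 3)) + 3/(5*(t - 1)) - 47/(20*(t - 2)) + 269/(60*(t - 6)).
Integrate each term: A/(t−a) contributes A·log|t−a|.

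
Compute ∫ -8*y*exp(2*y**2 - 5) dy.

Let u = 2*y**2 - 5, so du = (4*y) dy.
Rewriting, the integral becomes -2·∫ e^u du = -2·e^u.
Substituting back, u = 2*y**2 - 5.

-2*exp(2*y**2 - 5) + C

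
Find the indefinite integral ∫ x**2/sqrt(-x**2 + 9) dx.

-x*sqrt(-x**2 + 9)/2 + 9*asin(x/3)/2 + C

Substitute x = 3·sin(θ), so dx = 3·cos(θ) dθ and the radical becomes sqrt(-x**2 + 9) = 3·cos(θ) by the Pythagorean identity.
Integrate the resulting trig expression in θ, then back-substitute θ = asin(x/3), sin(θ) = x/3, cos(θ) = sqrt(-x**2 + 9)/3 (absorbing any constant into C).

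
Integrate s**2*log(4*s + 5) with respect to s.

s**3*log(4*s + 5)/3 - s**3/9 + 5*s**2/24 - 25*s/48 + 125*log(4*s + 5)/192 + C

Use integration by parts with u = log(4*s + 5), dv = s**2 ds.
Then du = 4/(4*s + 5) ds and v = s**3/3.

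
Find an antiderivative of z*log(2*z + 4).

Use integration by parts with u = log(2*z + 4), dv = z dz.
Then du = 2/(2*z + 4) dz and v = z**2/2.

z**2*log(2*z + 4)/2 - z**2/4 + z - 2*log(z + 2) + C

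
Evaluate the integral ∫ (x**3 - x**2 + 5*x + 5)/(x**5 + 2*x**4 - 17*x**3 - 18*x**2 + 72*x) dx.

5*log(x)/72 + 19*log(x - 3)/63 - 19*log(x - 2)/60 + 23*log(x + 3)/45 - 95*log(x + 4)/168 + C

Factor the denominator: x*(x - 3)*(x - 2)*(x + 3)*(x + 4).
Partial-fraction decomposition: -95/(168*(x + 4)) + 23/(45*(x + 3)) - 19/(60*(x - 2)) + 19/(63*(x - 3)) + 5/(72*x).
Integrate each term: A/(x−a) contributes A·log|x−a|.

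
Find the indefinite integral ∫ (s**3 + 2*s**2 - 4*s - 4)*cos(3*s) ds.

Use integration by parts with u = s**3 + 2*s**2 - 4*s - 4, dv = cos(3*s) ds, so v = sin(3*s)/3.
Apply parts 3 times (tabular method): alternate signs, differentiate u down to 0, integrate dv up.

s**3*sin(3*s)/3 + 2*s**2*sin(3*s)/3 + s**2*cos(3*s)/3 - 14*s*sin(3*s)/9 + 4*s*cos(3*s)/9 - 40*sin(3*s)/27 - 14*cos(3*s)/27 + C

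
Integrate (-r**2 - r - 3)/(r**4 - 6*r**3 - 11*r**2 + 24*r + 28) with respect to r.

-59*log(r - 7)/360 + 3*log(r - 2)/20 - log(r + 1)/8 + 5*log(r + 2)/36 + C

Factor the denominator: (r - 7)*(r - 2)*(r + 1)*(r + 2).
Partial-fraction decomposition: 5/(36*(r + 2)) - 1/(8*(r + 1)) + 3/(20*(r - 2)) - 59/(360*(r - 7)).
Integrate each term: A/(r−a) contributes A·log|r−a|.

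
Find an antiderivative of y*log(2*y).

y**2*(log(y) + log(2))/2 - y**2/4 + C

Use integration by parts with u = log(2*y), dv = y dy.
Then du = 1/y dy and v = y**2/2.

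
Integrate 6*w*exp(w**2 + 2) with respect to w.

3*exp(w**2 + 2) + C

Let u = w**2 + 2, so du = (2*w) dw.
Rewriting, the integral becomes 3·∫ e^u du = 3·e^u.
Substituting back, u = w**2 + 2.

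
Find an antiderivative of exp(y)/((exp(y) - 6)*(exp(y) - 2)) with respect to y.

Let u = e^y, du = e^y dy.
The integral becomes ∫ du/((u-6)(u-2)); decompose into partial fractions.

log(exp(y) - 6)/4 - log(exp(y) - 2)/4 + C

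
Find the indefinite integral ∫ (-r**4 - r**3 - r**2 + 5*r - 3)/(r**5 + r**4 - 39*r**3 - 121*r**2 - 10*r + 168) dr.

Factor the denominator: (r - 7)*(r - 1)*(r + 2)*(r + 3)*(r + 4).
Partial-fraction decomposition: -21/(10*(r + 4)) + 81/(40*(r + 3)) - 25/(54*(r + 2)) + 1/(360*(r - 1)) - 251/(540*(r - 7)).
Integrate each term: A/(r−a) contributes A·log|r−a|.

-251*log(r - 7)/540 + log(r - 1)/360 - 25*log(r + 2)/54 + 81*log(r + 3)/40 - 21*log(r + 4)/10 + C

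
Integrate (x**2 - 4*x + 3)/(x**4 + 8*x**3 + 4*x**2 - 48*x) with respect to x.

-log(x)/16 - log(x - 2)/96 + 35*log(x + 4)/48 - 21*log(x + 6)/32 + C

Factor the denominator: x*(x - 2)*(x + 4)*(x + 6).
Partial-fraction decomposition: -21/(32*(x + 6)) + 35/(48*(x + 4)) - 1/(96*(x - 2)) - 1/(16*x).
Integrate each term: A/(x−a) contributes A·log|x−a|.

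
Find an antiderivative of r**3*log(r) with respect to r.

Use integration by parts with u = log(r), dv = r**3 dr.
Then du = 1/r dr and v = r**4/4.

r**4*log(r)/4 - r**4/16 + C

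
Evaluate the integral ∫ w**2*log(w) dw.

Use integration by parts with u = log(w), dv = w**2 dw.
Then du = 1/w dw and v = w**3/3.

w**3*log(w)/3 - w**3/9 + C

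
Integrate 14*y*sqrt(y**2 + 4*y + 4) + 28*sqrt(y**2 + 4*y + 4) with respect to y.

Let u = y**2 + 4*y + 4, so du = (2*y + 4) dy.
Rewriting, the integral becomes 7·∫ √u du = 7·(2/3)u^(3/2).
Substituting back, u = y**2 + 4*y + 4.

14*(y**2 + 4*y + 4)**(3/2)/3 + C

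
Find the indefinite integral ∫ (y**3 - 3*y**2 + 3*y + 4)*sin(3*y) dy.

-y**3*cos(3*y)/3 + y**2*sin(3*y)/3 + y**2*cos(3*y) - 2*y*sin(3*y)/3 - 7*y*cos(3*y)/9 + 7*sin(3*y)/27 - 14*cos(3*y)/9 + C

Use integration by parts with u = y**3 - 3*y**2 + 3*y + 4, dv = sin(3*y) dy, so v = -cos(3*y)/3.
Apply parts 3 times (tabular method): alternate signs, differentiate u down to 0, integrate dv up.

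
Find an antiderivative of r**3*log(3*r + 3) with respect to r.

Use integration by parts with u = log(3*r + 3), dv = r**3 dr.
Then du = 3/(3*r + 3) dr and v = r**4/4.

r**4*log(3*r + 3)/4 - r**4/16 + r**3/12 - r**2/8 + r/4 - log(r + 1)/4 + C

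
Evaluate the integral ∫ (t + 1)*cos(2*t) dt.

Use integration by parts with u = t + 1, dv = cos(2*t) dt, so v = sin(2*t)/2.
Apply parts 1 times (tabular method): alternate signs, differentiate u down to 0, integrate dv up.

t*sin(2*t)/2 + sin(2*t)/2 + cos(2*t)/4 + C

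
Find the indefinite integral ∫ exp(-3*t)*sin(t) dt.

-3*exp(-3*t)*sin(t)/10 - exp(-3*t)*cos(t)/10 + C

Let I denote the integral. Integrate by parts with u = sin(t), dv = exp(-3*t) dt, so v = -exp(-3*t)/3: I = -exp(-3*t)*sin(t)/3 + (1/3)·∫ exp(-3*t)*cos(t) dt.
Apply parts again with u = cos(t), dv = exp(-3*t) dt: ∫ exp(-3*t)*cos(t) dt = -exp(-3*t)*cos(t)/3 − (1/3)·I. Substituting back brings back I: I = -exp(-3*t)*sin(t)/3 - exp(-3*t)*cos(t)/9 − (1/9)·I.
Solving for I: (1 + 1/9)·I equals the remaining terms, so I = (9/10)·(-exp(-3*t)*sin(t)/3 - exp(-3*t)*cos(t)/9).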